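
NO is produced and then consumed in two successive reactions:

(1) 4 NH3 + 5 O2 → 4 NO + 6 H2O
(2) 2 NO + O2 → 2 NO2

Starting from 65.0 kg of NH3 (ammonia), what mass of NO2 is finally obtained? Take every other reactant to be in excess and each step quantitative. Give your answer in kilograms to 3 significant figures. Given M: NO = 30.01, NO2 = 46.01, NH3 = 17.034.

176 kg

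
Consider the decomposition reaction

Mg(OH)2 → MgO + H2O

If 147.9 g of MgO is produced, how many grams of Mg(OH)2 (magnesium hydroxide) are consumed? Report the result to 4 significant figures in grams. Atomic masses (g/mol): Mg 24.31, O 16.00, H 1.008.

M(MgO) = 24.31 + 16.00 = 40.31 g/mol.
M(Mg(OH)2) = 24.31 + 2(16.00) + 2(1.008) = 58.326 g/mol.
n(MgO) = 147.90 g / 40.31 g/mol = 3.6691 mol.
From the equation the MgO:Mg(OH)2 mole ratio is 1:1, so n(Mg(OH)2) = 3.6691 × 1/1 = 3.6691 mol.
Mass of Mg(OH)2 = 3.6691 mol × 58.326 g/mol = 214.00 g.

214.0 g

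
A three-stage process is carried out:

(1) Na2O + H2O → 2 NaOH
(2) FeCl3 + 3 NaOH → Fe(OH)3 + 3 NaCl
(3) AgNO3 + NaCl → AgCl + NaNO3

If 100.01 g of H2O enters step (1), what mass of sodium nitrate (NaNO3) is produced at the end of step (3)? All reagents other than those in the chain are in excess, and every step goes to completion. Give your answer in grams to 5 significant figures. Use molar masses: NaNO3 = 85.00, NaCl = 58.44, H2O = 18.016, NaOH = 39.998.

943.70 g

n(H2O) = 100.01 / 18.016 = 5.55118 mol.
Reaction (1): H2O→NaOH ratio 1:2 ⇒ n(NaOH) = 11.1024 mol.
Reaction (2): NaOH→NaCl ratio 3:3 ⇒ n(NaCl) = 11.1024 mol.
Reaction (3): NaCl→NaNO3 ratio 1:1 ⇒ n(NaNO3) = 11.1024 mol.
Mass of NaNO3 = 11.1024 × 85.00 = 943.700 g.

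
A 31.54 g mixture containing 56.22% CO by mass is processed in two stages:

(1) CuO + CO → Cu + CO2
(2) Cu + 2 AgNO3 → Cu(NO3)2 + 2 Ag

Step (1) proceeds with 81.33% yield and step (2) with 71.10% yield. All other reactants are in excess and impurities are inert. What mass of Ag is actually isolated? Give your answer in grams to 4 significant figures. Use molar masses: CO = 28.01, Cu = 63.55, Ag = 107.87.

78.98 g

Pure CO = 31.54 × 0.5622 = 17.732 g.
n(CO) = 17.732 / 28.01 = 0.63305 mol.
Step 1 (CO:Cu = 1:1): theoretical n(Cu) = 0.63305 mol; at 81.33% yield, n(Cu) = 0.51486 mol.
Step 2 (Cu:Ag = 1:2): theoretical n(Ag) = 1.0297 mol, so theoretical mass = 1.0297 × 107.87 = 111.08 g.
At 71.10% yield, actual mass of Ag = 111.08 × 0.7110 = 78.975 g.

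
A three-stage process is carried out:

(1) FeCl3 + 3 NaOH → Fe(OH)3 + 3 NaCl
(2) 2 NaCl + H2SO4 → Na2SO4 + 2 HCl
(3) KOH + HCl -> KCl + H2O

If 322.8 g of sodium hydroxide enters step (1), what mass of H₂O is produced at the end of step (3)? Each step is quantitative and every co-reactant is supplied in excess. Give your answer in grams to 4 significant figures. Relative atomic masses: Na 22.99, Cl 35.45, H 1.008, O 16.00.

M(NaOH) = 22.99 + 16.00 + 1.008 = 39.998 g/mol.
M(H2O) = 2(1.008) + 16.00 = 18.016 g/mol.
n(NaOH) = 322.8 / 39.998 = 8.0704 mol.
Reaction (1): NaOH→NaCl ratio 3:3 ⇒ n(NaCl) = 8.0704 mol.
Reaction (2): NaCl→HCl ratio 2:2 ⇒ n(HCl) = 8.0704 mol.
Reaction (3): HCl→H2O ratio 1:1 ⇒ n(H2O) = 8.0704 mol.
Mass of H2O = 8.0704 × 18.016 = 145.40 g.

145.4 g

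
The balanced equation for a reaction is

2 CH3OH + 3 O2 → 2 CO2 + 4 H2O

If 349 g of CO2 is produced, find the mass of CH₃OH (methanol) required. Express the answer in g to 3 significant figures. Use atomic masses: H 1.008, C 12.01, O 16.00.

254 g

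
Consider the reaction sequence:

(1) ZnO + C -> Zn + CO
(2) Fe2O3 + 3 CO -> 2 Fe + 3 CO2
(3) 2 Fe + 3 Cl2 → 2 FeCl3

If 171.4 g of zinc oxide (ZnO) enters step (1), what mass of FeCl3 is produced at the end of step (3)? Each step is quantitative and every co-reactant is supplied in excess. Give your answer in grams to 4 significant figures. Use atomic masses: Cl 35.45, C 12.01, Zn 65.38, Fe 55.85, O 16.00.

M(ZnO) = 65.38 + 16.00 = 81.38 g/mol.
M(FeCl3) = 55.85 + 3(35.45) = 162.20 g/mol.
n(ZnO) = 171.4 / 81.38 = 2.1062 mol.
Reaction (1): ZnO→CO ratio 1:1 ⇒ n(CO) = 2.1062 mol.
Reaction (2): CO→Fe ratio 3:2 ⇒ n(Fe) = 1.4041 mol.
Reaction (3): Fe→FeCl3 ratio 2:2 ⇒ n(FeCl3) = 1.4041 mol.
Mass of FeCl3 = 1.4041 × 162.20 = 227.75 g.

227.7 g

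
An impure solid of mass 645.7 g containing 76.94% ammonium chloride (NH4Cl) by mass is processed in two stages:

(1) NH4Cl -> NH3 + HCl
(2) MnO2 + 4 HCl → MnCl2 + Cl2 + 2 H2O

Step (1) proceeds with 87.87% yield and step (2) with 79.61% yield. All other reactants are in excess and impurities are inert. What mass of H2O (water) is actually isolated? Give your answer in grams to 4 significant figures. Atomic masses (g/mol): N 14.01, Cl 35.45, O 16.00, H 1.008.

Pure NH4Cl = 645.7 × 0.7694 = 496.80 g.
M(NH4Cl) = 14.01 + 4(1.008) + 35.45 = 53.492 g/mol.
M(H2O) = 2(1.008) + 16.00 = 18.016 g/mol.
n(NH4Cl) = 496.80 / 53.492 = 9.2874 mol.
Step 1 (NH4Cl:HCl = 1:1): theoretical n(HCl) = 9.2874 mol; at 87.87% yield, n(HCl) = 8.1608 mol.
Step 2 (HCl:H2O = 4:2): theoretical n(H2O) = 4.0804 mol, so theoretical mass = 4.0804 × 18.016 = 73.513 g.
At 79.61% yield, actual mass of H2O = 73.513 × 0.7961 = 58.524 g.

58.52 g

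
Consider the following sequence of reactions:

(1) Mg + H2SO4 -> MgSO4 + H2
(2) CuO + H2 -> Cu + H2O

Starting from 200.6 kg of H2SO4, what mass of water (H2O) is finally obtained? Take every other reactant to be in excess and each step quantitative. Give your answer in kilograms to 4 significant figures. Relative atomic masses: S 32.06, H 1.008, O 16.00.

36.85 kg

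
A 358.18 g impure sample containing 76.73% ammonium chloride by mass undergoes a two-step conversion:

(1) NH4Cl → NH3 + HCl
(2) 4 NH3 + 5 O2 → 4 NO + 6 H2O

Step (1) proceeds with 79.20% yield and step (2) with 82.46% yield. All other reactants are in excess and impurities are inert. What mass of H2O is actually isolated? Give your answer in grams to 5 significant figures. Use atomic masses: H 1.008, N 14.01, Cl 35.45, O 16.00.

Pure NH4Cl = 358.18 × 0.7673 = 274.832 g.
M(NH4Cl) = 14.01 + 4(1.008) + 35.45 = 53.492 g/mol.
M(H2O) = 2(1.008) + 16.00 = 18.016 g/mol.
n(NH4Cl) = 274.832 / 53.492 = 5.13781 mol.
Step 1 (NH4Cl:NH3 = 1:1): theoretical n(NH3) = 5.13781 mol; at 79.20% yield, n(NH3) = 4.06914 mol.
Step 2 (NH3:H2O = 4:6): theoretical n(H2O) = 6.10371 mol, so theoretical mass = 6.10371 × 18.016 = 109.965 g.
At 82.46% yield, actual mass of H2O = 109.965 × 0.8246 = 90.6767 g.

90.677 g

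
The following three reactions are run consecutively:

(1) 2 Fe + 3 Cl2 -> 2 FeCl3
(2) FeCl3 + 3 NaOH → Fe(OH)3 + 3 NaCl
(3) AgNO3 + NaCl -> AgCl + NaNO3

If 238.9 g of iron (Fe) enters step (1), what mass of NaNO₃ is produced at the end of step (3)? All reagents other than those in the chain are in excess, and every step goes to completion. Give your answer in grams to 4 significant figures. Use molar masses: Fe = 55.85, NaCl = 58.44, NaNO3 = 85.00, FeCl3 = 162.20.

1091 g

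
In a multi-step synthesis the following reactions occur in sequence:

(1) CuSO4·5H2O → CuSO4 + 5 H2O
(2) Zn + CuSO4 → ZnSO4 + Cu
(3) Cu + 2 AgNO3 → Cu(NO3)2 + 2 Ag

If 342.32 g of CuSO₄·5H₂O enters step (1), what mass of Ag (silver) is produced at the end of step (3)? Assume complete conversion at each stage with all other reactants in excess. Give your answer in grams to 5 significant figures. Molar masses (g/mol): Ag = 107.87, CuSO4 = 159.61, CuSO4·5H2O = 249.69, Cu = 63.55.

295.78 g

n(CuSO4·5H2O) = 342.32 / 249.69 = 1.37098 mol.
Reaction (1): CuSO4·5H2O→CuSO4 ratio 1:1 ⇒ n(CuSO4) = 1.37098 mol.
Reaction (2): CuSO4→Cu ratio 1:1 ⇒ n(Cu) = 1.37098 mol.
Reaction (3): Cu→Ag ratio 1:2 ⇒ n(Ag) = 2.74196 mol.
Mass of Ag = 2.74196 × 107.87 = 295.775 g.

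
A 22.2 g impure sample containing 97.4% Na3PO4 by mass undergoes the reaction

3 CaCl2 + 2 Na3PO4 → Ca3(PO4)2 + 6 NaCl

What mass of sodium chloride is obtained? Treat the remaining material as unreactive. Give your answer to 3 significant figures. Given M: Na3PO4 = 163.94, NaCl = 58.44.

Mass of pure Na3PO4 = 22.2 g × 0.974 = 21.62 g.
n(Na3PO4) = 21.62 g / 163.94 g/mol = 0.1319 mol.
From the equation the Na3PO4:NaCl mole ratio is 2:6, so n(NaCl) = 0.1319 × 6/2 = 0.3957 mol.
Mass of NaCl = 0.3957 mol × 58.44 g/mol = 23.12 g.

23.1 g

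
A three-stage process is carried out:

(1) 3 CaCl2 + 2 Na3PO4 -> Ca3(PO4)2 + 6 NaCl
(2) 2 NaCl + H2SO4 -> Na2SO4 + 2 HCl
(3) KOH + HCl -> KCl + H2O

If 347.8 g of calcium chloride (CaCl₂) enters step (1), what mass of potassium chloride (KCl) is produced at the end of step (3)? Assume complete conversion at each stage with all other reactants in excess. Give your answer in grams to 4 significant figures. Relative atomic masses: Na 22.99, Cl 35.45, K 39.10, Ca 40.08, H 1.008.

M(CaCl2) = 40.08 + 2(35.45) = 110.98 g/mol.
M(KCl) = 39.10 + 35.45 = 74.55 g/mol.
n(CaCl2) = 347.8 / 110.98 = 3.1339 mol.
Reaction (1): CaCl2→NaCl ratio 3:6 ⇒ n(NaCl) = 6.2678 mol.
Reaction (2): NaCl→HCl ratio 2:2 ⇒ n(HCl) = 6.2678 mol.
Reaction (3): HCl→KCl ratio 1:1 ⇒ n(KCl) = 6.2678 mol.
Mass of KCl = 6.2678 × 74.55 = 467.26 g.

467.3 g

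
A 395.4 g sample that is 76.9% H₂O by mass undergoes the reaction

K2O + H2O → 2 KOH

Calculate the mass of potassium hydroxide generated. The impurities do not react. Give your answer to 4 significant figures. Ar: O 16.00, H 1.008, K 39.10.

1894 g

Mass of pure H2O = 395.4 g × 0.769 = 304.06 g.
M(H2O) = 2(1.008) + 16.00 = 18.016 g/mol.
M(KOH) = 39.10 + 16.00 + 1.008 = 56.108 g/mol.
n(H2O) = 304.06 g / 18.016 g/mol = 16.877 mol.
From the equation the H2O:KOH mole ratio is 1:2, so n(KOH) = 16.877 × 2/1 = 33.755 mol.
Mass of KOH = 33.755 mol × 56.108 g/mol = 1893.9 g.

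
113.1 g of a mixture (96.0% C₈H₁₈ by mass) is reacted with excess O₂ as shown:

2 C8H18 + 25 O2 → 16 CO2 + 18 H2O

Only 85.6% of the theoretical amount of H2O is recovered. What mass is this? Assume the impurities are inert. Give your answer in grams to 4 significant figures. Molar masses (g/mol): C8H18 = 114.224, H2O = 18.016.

131.9 g

Pure C8H18 available = 113.1 g × 0.960 = 108.58 g.
n(C8H18) = 108.58 g / 114.224 g/mol = 0.95055 mol.
From the equation the C8H18:H2O mole ratio is 2:18, so n(H2O) = 0.95055 × 18/2 = 8.5550 mol.
Mass of H2O = 8.5550 mol × 18.016 g/mol = 154.13 g.
Actual mass collected = 154.13 g × 0.856 = 131.93 g.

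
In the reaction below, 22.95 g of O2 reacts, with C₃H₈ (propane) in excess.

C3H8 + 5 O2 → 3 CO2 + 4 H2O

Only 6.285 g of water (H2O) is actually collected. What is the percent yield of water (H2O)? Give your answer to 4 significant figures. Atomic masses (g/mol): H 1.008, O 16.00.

60.80 %

M(O2) = 2(16.00) = 32.00 g/mol.
M(H2O) = 2(1.008) + 16.00 = 18.016 g/mol.
n(O2) = 22.950 g / 32.00 g/mol = 0.71719 mol.
From the equation the O2:H2O mole ratio is 5:4, so n(H2O) = 0.71719 × 4/5 = 0.57375 mol.
Mass of H2O = 0.57375 mol × 18.016 g/mol = 10.337 g.
This is the theoretical yield. Percent yield = 6.285 g / 10.337 g × 100% = 60.803%.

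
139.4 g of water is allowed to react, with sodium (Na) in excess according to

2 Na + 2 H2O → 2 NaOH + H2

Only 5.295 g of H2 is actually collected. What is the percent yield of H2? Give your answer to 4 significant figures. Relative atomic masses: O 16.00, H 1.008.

M(H2O) = 2(1.008) + 16.00 = 18.016 g/mol.
M(H2) = 2(1.008) = 2.016 g/mol.
n(H2O) = 139.40 g / 18.016 g/mol = 7.7376 mol.
From the equation the H2O:H2 mole ratio is 2:1, so n(H2) = 7.7376 × 1/2 = 3.8688 mol.
Mass of H2 = 3.8688 mol × 2.016 g/mol = 7.7995 g.
This is the theoretical yield. Percent yield = 5.295 g / 7.7995 g × 100% = 67.889%.

67.89 %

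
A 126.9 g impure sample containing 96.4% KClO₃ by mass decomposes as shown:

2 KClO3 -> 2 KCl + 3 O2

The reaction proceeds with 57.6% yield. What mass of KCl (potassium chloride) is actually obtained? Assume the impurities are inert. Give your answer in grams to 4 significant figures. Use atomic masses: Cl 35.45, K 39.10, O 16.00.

42.86 g

Pure KClO3 available = 126.9 g × 0.964 = 122.33 g.
M(KClO3) = 39.10 + 35.45 + 3(16.00) = 122.55 g/mol.
M(KCl) = 39.10 + 35.45 = 74.55 g/mol.
n(KClO3) = 122.33 g / 122.55 g/mol = 0.99822 mol.
From the equation the KClO3:KCl mole ratio is 2:2, so n(KCl) = 0.99822 × 2/2 = 0.99822 mol.
Mass of KCl = 0.99822 mol × 74.55 g/mol = 74.417 g.
Actual mass collected = 74.417 g × 0.576 = 42.864 g.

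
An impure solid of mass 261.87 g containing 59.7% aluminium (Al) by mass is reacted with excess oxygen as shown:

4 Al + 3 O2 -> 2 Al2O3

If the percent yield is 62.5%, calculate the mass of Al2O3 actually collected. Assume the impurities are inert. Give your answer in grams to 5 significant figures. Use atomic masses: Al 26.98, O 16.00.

Pure Al available = 261.87 g × 0.597 = 156.336 g.
M(Al) = 26.98 g/mol.
M(Al2O3) = 2(26.98) + 3(16.00) = 101.96 g/mol.
n(Al) = 156.336 g / 26.98 g/mol = 5.79453 mol.
From the equation the Al:Al2O3 mole ratio is 4:2, so n(Al2O3) = 5.79453 × 2/4 = 2.89726 mol.
Mass of Al2O3 = 2.89726 mol × 101.96 g/mol = 295.405 g.
Actual mass collected = 295.405 g × 0.625 = 184.628 g.

184.63 g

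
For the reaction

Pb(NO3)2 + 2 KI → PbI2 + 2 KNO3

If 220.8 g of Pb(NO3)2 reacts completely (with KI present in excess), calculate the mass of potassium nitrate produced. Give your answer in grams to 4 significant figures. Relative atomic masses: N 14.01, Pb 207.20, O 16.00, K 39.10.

134.8 g

M(Pb(NO3)2) = 207.20 + 2(14.01) + 6(16.00) = 331.22 g/mol.
M(KNO3) = 39.10 + 14.01 + 3(16.00) = 101.11 g/mol.
n(Pb(NO3)2) = 220.80 g / 331.22 g/mol = 0.66663 mol.
From the equation the Pb(NO3)2:KNO3 mole ratio is 1:2, so n(KNO3) = 0.66663 × 2/1 = 1.3333 mol.
Mass of KNO3 = 1.3333 mol × 101.11 g/mol = 134.81 g.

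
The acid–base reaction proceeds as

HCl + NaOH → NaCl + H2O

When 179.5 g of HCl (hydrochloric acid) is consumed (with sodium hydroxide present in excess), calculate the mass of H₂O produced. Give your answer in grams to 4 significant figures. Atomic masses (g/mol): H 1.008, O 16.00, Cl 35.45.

88.70 g

M(HCl) = 1.008 + 35.45 = 36.458 g/mol.
M(H2O) = 2(1.008) + 16.00 = 18.016 g/mol.
n(HCl) = 179.50 g / 36.458 g/mol = 4.9235 mol.
From the equation the HCl:H2O mole ratio is 1:1, so n(H2O) = 4.9235 × 1/1 = 4.9235 mol.
Mass of H2O = 4.9235 mol × 18.016 g/mol = 88.701 g.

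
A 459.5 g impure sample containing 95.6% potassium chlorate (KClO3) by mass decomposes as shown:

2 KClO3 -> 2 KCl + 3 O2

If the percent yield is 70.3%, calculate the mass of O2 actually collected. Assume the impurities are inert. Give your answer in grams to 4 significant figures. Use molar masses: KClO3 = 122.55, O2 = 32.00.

121.0 g

Pure KClO3 available = 459.5 g × 0.956 = 439.28 g.
n(KClO3) = 439.28 g / 122.55 g/mol = 3.5845 mol.
From the equation the KClO3:O2 mole ratio is 2:3, so n(O2) = 3.5845 × 3/2 = 5.3768 mol.
Mass of O2 = 5.3768 mol × 32.00 g/mol = 172.06 g.
Actual mass collected = 172.06 g × 0.703 = 120.96 g.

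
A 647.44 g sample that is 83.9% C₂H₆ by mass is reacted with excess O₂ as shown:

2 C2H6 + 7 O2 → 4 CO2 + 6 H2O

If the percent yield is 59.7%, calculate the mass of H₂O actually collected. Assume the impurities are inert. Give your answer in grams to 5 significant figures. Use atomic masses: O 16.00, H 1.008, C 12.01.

582.92 g

Pure C2H6 available = 647.44 g × 0.839 = 543.202 g.
M(C2H6) = 2(12.01) + 6(1.008) = 30.068 g/mol.
M(H2O) = 2(1.008) + 16.00 = 18.016 g/mol.
n(C2H6) = 543.202 g / 30.068 g/mol = 18.0658 mol.
From the equation the C2H6:H2O mole ratio is 2:6, so n(H2O) = 18.0658 × 6/2 = 54.1974 mol.
Mass of H2O = 54.1974 mol × 18.016 g/mol = 976.420 g.
Actual mass collected = 976.420 g × 0.597 = 582.923 g.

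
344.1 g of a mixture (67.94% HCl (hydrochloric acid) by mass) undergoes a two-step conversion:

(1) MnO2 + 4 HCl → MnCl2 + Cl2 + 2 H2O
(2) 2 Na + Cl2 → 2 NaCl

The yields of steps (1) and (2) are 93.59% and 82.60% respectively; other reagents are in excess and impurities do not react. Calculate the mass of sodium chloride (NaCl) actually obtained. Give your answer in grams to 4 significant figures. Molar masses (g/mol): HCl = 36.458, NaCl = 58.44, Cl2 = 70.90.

Pure HCl = 344.1 × 0.6794 = 233.78 g.
n(HCl) = 233.78 / 36.458 = 6.4124 mol.
Step 1 (HCl:Cl2 = 4:1): theoretical n(Cl2) = 1.6031 mol; at 93.59% yield, n(Cl2) = 1.5003 mol.
Step 2 (Cl2:NaCl = 1:2): theoretical n(NaCl) = 3.0007 mol, so theoretical mass = 3.0007 × 58.44 = 175.36 g.
At 82.60% yield, actual mass of NaCl = 175.36 × 0.8260 = 144.85 g.

144.8 g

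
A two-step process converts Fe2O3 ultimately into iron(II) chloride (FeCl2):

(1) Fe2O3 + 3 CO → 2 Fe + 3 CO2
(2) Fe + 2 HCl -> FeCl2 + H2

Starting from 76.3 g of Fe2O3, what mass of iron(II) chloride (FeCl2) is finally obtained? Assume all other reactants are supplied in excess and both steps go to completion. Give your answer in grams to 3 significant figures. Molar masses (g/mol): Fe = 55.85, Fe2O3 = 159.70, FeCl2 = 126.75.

121 g

n(Fe2O3) = 76.30 / 159.70 = 0.4778 mol.
Step 1 gives a 1:2 ratio of Fe2O3 to Fe, so n(Fe) = 0.9555 mol.
In step 2 the Fe:FeCl2 ratio is 1:1, so n(FeCl2) = 0.9555 mol.
Mass of FeCl2 = 0.9555 × 126.75 = 121.1 g.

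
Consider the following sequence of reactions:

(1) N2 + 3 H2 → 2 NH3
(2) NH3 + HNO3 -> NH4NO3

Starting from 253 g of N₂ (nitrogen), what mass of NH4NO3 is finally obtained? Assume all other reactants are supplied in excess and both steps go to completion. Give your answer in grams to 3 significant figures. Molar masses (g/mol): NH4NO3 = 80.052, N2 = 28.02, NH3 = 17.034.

n(N2) = 253.0 / 28.02 = 9.029 mol.
Step 1 gives a 1:2 ratio of N2 to NH3, so n(NH3) = 18.06 mol.
In step 2 the NH3:NH4NO3 ratio is 1:1, so n(NH4NO3) = 18.06 mol.
Mass of NH4NO3 = 18.06 × 80.052 = 1446 g.

1450 g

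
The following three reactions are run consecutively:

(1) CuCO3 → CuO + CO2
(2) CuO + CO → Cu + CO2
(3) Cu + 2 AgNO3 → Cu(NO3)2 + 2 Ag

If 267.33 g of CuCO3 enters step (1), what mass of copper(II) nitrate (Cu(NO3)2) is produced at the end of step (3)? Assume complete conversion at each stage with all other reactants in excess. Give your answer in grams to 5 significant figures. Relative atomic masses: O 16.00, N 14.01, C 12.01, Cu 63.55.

405.82 g

M(CuCO3) = 63.55 + 12.01 + 3(16.00) = 123.56 g/mol.
M(Cu(NO3)2) = 63.55 + 2(14.01) + 6(16.00) = 187.57 g/mol.
n(CuCO3) = 267.33 / 123.56 = 2.16356 mol.
Reaction (1): CuCO3→CuO ratio 1:1 ⇒ n(CuO) = 2.16356 mol.
Reaction (2): CuO→Cu ratio 1:1 ⇒ n(Cu) = 2.16356 mol.
Reaction (3): Cu→Cu(NO3)2 ratio 1:1 ⇒ n(Cu(NO3)2) = 2.16356 mol.
Mass of Cu(NO3)2 = 2.16356 × 187.57 = 405.820 g.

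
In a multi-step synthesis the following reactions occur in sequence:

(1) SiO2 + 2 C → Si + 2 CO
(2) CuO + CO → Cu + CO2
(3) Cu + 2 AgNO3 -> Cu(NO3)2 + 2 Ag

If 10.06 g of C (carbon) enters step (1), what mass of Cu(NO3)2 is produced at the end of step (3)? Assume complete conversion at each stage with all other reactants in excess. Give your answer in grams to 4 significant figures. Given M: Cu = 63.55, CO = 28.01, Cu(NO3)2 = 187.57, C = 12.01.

157.1 g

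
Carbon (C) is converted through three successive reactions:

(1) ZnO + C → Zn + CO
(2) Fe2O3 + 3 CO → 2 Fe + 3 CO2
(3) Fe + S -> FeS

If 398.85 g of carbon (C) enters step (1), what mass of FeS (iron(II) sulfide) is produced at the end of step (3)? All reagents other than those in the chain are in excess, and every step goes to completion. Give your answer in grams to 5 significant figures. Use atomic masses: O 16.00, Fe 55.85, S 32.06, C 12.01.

1946.3 g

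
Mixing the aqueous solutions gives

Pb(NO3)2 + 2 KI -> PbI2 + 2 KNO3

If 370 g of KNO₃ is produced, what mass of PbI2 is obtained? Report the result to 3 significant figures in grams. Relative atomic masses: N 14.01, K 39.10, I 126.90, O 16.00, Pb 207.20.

843 g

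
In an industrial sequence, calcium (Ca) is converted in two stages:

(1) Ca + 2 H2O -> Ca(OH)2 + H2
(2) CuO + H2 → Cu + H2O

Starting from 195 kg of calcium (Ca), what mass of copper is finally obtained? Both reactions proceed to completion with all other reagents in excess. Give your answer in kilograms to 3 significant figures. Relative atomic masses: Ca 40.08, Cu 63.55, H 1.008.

M(Ca) = 40.08 g/mol.
M(Cu) = 63.55 g/mol.
195 kg = 195000 g.
n(Ca) = 195000 / 40.08 = 4865 mol.
Step 1 gives a 1:1 ratio of Ca to H2, so n(H2) = 4865 mol.
In step 2 the H2:Cu ratio is 1:1, so n(Cu) = 4865 mol.
Mass of Cu = 4865 × 63.55 = 309200 g = 309 kg.

309 kg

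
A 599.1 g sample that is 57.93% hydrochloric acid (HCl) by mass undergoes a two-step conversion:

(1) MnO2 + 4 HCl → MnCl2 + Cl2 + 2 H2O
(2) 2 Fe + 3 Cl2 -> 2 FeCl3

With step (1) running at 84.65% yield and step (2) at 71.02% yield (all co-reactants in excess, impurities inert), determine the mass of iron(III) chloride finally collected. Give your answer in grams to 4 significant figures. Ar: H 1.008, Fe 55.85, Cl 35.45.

154.7 g

Pure HCl = 599.1 × 0.5793 = 347.06 g.
M(HCl) = 1.008 + 35.45 = 36.458 g/mol.
M(FeCl3) = 55.85 + 3(35.45) = 162.20 g/mol.
n(HCl) = 347.06 / 36.458 = 9.5194 mol.
Step 1 (HCl:Cl2 = 4:1): theoretical n(Cl2) = 2.3799 mol; at 84.65% yield, n(Cl2) = 2.0145 mol.
Step 2 (Cl2:FeCl3 = 3:2): theoretical n(FeCl3) = 1.3430 mol, so theoretical mass = 1.3430 × 162.20 = 217.84 g.
At 71.02% yield, actual mass of FeCl3 = 217.84 × 0.7102 = 154.71 g.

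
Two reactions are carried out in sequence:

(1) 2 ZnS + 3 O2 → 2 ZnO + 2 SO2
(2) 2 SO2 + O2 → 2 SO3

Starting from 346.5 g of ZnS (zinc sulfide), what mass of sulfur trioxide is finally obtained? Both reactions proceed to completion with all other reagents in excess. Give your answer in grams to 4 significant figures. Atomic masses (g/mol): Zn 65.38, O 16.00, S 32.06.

284.7 g

M(ZnS) = 65.38 + 32.06 = 97.44 g/mol.
M(SO3) = 32.06 + 3(16.00) = 80.06 g/mol.
n(ZnS) = 346.50 / 97.44 = 3.5560 mol.
Step 1 gives a 2:2 ratio of ZnS to SO2, so n(SO2) = 3.5560 mol.
In step 2 the SO2:SO3 ratio is 2:2, so n(SO3) = 3.5560 mol.
Mass of SO3 = 3.5560 × 80.06 = 284.70 g.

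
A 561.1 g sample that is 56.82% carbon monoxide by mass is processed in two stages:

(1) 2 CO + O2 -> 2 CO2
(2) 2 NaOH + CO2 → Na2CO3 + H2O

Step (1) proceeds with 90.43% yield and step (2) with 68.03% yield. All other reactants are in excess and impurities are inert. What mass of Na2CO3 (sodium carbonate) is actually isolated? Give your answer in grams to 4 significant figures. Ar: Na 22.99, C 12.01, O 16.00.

742.2 g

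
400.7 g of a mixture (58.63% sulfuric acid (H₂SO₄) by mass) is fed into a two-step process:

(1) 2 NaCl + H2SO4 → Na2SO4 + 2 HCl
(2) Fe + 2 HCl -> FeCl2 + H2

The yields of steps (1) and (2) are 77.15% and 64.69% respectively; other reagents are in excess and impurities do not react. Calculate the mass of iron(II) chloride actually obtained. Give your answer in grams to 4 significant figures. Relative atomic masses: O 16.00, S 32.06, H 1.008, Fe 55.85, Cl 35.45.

Pure H2SO4 = 400.7 × 0.5863 = 234.93 g.
M(H2SO4) = 2(1.008) + 32.06 + 4(16.00) = 98.076 g/mol.
M(FeCl2) = 55.85 + 2(35.45) = 126.75 g/mol.
n(H2SO4) = 234.93 / 98.076 = 2.3954 mol.
Step 1 (H2SO4:HCl = 1:2): theoretical n(HCl) = 4.7908 mol; at 77.15% yield, n(HCl) = 3.6961 mol.
Step 2 (HCl:FeCl2 = 2:1): theoretical n(FeCl2) = 1.8480 mol, so theoretical mass = 1.8480 × 126.75 = 234.24 g.
At 64.69% yield, actual mass of FeCl2 = 234.24 × 0.6469 = 151.53 g.

151.5 g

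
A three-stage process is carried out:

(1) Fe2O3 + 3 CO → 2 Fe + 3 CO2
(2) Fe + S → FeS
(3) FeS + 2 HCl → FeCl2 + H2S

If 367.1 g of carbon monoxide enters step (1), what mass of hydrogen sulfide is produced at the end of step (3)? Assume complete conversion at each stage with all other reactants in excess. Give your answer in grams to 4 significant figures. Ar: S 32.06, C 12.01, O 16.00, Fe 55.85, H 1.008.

M(CO) = 12.01 + 16.00 = 28.01 g/mol.
M(H2S) = 2(1.008) + 32.06 = 34.076 g/mol.
n(CO) = 367.1 / 28.01 = 13.106 mol.
Reaction (1): CO→Fe ratio 3:2 ⇒ n(Fe) = 8.7374 mol.
Reaction (2): Fe→FeS ratio 1:1 ⇒ n(FeS) = 8.7374 mol.
Reaction (3): FeS→H2S ratio 1:1 ⇒ n(H2S) = 8.7374 mol.
Mass of H2S = 8.7374 × 34.076 = 297.73 g.

297.7 g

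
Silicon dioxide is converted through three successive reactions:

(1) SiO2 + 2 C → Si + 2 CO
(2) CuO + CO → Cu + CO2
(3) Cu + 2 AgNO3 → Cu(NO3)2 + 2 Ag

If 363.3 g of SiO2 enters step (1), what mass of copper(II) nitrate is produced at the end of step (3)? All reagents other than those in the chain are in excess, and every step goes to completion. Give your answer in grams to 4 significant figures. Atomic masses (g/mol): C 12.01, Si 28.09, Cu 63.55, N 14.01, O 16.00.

M(SiO2) = 28.09 + 2(16.00) = 60.09 g/mol.
M(Cu(NO3)2) = 63.55 + 2(14.01) + 6(16.00) = 187.57 g/mol.
n(SiO2) = 363.3 / 60.09 = 6.0459 mol.
Reaction (1): SiO2→CO ratio 1:2 ⇒ n(CO) = 12.092 mol.
Reaction (2): CO→Cu ratio 1:1 ⇒ n(Cu) = 12.092 mol.
Reaction (3): Cu→Cu(NO3)2 ratio 1:1 ⇒ n(Cu(NO3)2) = 12.092 mol.
Mass of Cu(NO3)2 = 12.092 × 187.57 = 2268.1 g.

2268 g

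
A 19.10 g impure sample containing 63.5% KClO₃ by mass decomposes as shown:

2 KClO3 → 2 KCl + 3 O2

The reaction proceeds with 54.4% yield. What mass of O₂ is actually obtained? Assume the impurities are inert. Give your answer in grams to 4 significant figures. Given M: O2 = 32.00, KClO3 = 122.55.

2.584 g

Pure KClO3 available = 19.10 g × 0.635 = 12.129 g.
n(KClO3) = 12.129 g / 122.55 g/mol = 0.098968 mol.
From the equation the KClO3:O2 mole ratio is 2:3, so n(O2) = 0.098968 × 3/2 = 0.14845 mol.
Mass of O2 = 0.14845 mol × 32.00 g/mol = 4.7505 g.
Actual mass collected = 4.7505 g × 0.544 = 2.5842 g.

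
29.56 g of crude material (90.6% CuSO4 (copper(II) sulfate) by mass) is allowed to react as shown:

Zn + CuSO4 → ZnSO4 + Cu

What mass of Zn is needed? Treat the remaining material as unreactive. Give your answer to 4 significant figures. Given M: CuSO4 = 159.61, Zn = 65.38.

Mass of pure CuSO4 = 29.56 g × 0.906 = 26.781 g.
n(CuSO4) = 26.781 g / 159.61 g/mol = 0.16779 mol.
From the equation the CuSO4:Zn mole ratio is 1:1, so n(Zn) = 0.16779 × 1/1 = 0.16779 mol.
Mass of Zn = 0.16779 mol × 65.38 g/mol = 10.970 g.

10.97 g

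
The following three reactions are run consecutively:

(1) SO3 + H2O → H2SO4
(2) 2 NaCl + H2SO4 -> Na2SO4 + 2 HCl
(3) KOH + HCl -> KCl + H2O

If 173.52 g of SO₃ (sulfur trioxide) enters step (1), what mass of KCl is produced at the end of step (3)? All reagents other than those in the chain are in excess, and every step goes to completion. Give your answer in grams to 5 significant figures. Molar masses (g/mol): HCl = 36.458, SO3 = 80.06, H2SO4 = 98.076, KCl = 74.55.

323.16 g

n(SO3) = 173.52 / 80.06 = 2.16737 mol.
Reaction (1): SO3→H2SO4 ratio 1:1 ⇒ n(H2SO4) = 2.16737 mol.
Reaction (2): H2SO4→HCl ratio 1:2 ⇒ n(HCl) = 4.33475 mol.
Reaction (3): HCl→KCl ratio 1:1 ⇒ n(KCl) = 4.33475 mol.
Mass of KCl = 4.33475 × 74.55 = 323.156 g.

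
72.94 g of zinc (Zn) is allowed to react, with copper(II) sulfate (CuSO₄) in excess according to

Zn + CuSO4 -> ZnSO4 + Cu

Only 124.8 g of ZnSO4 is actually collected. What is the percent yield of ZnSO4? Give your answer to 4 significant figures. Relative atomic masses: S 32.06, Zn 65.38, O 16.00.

69.29 %

M(Zn) = 65.38 g/mol.
M(ZnSO4) = 65.38 + 32.06 + 4(16.00) = 161.44 g/mol.
n(Zn) = 72.940 g / 65.38 g/mol = 1.1156 mol.
From the equation the Zn:ZnSO4 mole ratio is 1:1, so n(ZnSO4) = 1.1156 × 1/1 = 1.1156 mol.
Mass of ZnSO4 = 1.1156 mol × 161.44 g/mol = 180.11 g.
This is the theoretical yield. Percent yield = 124.8 g / 180.11 g × 100% = 69.292%.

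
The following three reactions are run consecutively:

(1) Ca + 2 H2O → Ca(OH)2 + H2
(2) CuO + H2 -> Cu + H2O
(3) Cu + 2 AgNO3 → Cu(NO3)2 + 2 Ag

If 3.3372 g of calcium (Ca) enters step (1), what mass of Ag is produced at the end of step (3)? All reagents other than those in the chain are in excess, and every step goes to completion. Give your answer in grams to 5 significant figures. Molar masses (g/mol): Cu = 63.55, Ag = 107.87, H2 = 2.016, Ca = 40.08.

n(Ca) = 3.3372 / 40.08 = 0.0832635 mol.
Reaction (1): Ca→H2 ratio 1:1 ⇒ n(H2) = 0.0832635 mol.
Reaction (2): H2→Cu ratio 1:1 ⇒ n(Cu) = 0.0832635 mol.
Reaction (3): Cu→Ag ratio 1:2 ⇒ n(Ag) = 0.166527 mol.
Mass of Ag = 0.166527 × 107.87 = 17.9633 g.

17.963 g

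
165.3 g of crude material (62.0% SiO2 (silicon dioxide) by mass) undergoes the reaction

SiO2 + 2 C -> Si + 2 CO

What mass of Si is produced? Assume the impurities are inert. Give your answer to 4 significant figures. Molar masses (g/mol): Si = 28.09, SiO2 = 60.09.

Mass of pure SiO2 = 165.3 g × 0.620 = 102.49 g.
n(SiO2) = 102.49 g / 60.09 g/mol = 1.7055 mol.
From the equation the SiO2:Si mole ratio is 1:1, so n(Si) = 1.7055 × 1/1 = 1.7055 mol.
Mass of Si = 1.7055 mol × 28.09 g/mol = 47.909 g.

47.91 g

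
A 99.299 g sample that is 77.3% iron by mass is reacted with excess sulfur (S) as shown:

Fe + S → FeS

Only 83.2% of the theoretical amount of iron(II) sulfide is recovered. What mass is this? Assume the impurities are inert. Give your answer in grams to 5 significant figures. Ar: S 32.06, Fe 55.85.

100.52 g

Pure Fe available = 99.299 g × 0.773 = 76.7581 g.
M(Fe) = 55.85 g/mol.
M(FeS) = 55.85 + 32.06 = 87.91 g/mol.
n(Fe) = 76.7581 g / 55.85 g/mol = 1.37436 mol.
From the equation the Fe:FeS mole ratio is 1:1, so n(FeS) = 1.37436 × 1/1 = 1.37436 mol.
Mass of FeS = 1.37436 mol × 87.91 g/mol = 120.820 g.
Actual mass collected = 120.820 g × 0.832 = 100.522 g.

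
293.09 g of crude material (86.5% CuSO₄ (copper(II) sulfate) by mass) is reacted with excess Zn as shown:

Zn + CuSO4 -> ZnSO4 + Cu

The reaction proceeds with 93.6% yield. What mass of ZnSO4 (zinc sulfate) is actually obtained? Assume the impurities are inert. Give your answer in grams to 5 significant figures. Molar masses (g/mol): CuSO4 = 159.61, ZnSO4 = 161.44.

240.02 g

Pure CuSO4 available = 293.09 g × 0.865 = 253.523 g.
n(CuSO4) = 253.523 g / 159.61 g/mol = 1.58839 mol.
From the equation the CuSO4:ZnSO4 mole ratio is 1:1, so n(ZnSO4) = 1.58839 × 1/1 = 1.58839 mol.
Mass of ZnSO4 = 1.58839 mol × 161.44 g/mol = 256.430 g.
Actual mass collected = 256.430 g × 0.936 = 240.018 g.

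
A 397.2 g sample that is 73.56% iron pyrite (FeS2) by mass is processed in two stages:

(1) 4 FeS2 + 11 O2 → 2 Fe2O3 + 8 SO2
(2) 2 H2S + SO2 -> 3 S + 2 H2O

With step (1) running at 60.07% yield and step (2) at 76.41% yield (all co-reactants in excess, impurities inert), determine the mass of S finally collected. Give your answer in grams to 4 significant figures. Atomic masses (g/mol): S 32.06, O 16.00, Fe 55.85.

215.0 g

Pure FeS2 = 397.2 × 0.7356 = 292.18 g.
M(FeS2) = 55.85 + 2(32.06) = 119.97 g/mol.
M(S) = 32.06 g/mol.
n(FeS2) = 292.18 / 119.97 = 2.4354 mol.
Step 1 (FeS2:SO2 = 4:8): theoretical n(SO2) = 4.8709 mol; at 60.07% yield, n(SO2) = 2.9259 mol.
Step 2 (SO2:S = 1:3): theoretical n(S) = 8.7778 mol, so theoretical mass = 8.7778 × 32.06 = 281.42 g.
At 76.41% yield, actual mass of S = 281.42 × 0.7641 = 215.03 g.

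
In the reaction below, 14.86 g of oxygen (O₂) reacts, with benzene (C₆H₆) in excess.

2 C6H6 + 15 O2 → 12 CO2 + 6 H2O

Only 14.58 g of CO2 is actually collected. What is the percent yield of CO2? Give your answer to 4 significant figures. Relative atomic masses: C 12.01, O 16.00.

89.18 %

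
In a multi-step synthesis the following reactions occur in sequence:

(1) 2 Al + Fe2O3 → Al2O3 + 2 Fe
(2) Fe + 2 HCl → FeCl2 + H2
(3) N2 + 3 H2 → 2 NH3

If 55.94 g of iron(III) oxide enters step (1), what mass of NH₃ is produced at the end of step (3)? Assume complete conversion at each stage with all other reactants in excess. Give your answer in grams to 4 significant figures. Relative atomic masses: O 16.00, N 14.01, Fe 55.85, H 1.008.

M(Fe2O3) = 2(55.85) + 3(16.00) = 159.70 g/mol.
M(NH3) = 14.01 + 3(1.008) = 17.034 g/mol.
n(Fe2O3) = 55.94 / 159.70 = 0.35028 mol.
Reaction (1): Fe2O3→Fe ratio 1:2 ⇒ n(Fe) = 0.70056 mol.
Reaction (2): Fe→H2 ratio 1:1 ⇒ n(H2) = 0.70056 mol.
Reaction (3): H2→NH3 ratio 3:2 ⇒ n(NH3) = 0.46704 mol.
Mass of NH3 = 0.46704 × 17.034 = 7.9556 g.

7.956 g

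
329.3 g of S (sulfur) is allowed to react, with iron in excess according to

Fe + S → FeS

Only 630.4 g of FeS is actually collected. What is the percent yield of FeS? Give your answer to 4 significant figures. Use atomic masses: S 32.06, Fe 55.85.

M(S) = 32.06 g/mol.
M(FeS) = 55.85 + 32.06 = 87.91 g/mol.
n(S) = 329.30 g / 32.06 g/mol = 10.271 mol.
From the equation the S:FeS mole ratio is 1:1, so n(FeS) = 10.271 × 1/1 = 10.271 mol.
Mass of FeS = 10.271 mol × 87.91 g/mol = 902.96 g.
This is the theoretical yield. Percent yield = 630.4 g / 902.96 g × 100% = 69.815%.

69.82 %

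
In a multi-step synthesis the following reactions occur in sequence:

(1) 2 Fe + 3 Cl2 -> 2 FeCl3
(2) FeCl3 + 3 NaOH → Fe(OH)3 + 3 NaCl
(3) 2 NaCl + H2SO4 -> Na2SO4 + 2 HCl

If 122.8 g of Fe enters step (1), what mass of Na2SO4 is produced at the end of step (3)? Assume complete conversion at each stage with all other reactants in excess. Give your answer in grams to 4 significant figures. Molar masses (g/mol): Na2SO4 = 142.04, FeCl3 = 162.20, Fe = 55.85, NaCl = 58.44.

468.5 g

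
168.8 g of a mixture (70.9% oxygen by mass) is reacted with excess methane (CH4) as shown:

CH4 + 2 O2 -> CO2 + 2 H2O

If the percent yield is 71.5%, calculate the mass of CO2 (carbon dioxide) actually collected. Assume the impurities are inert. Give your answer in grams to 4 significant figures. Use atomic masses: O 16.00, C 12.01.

58.84 g

Pure O2 available = 168.8 g × 0.709 = 119.68 g.
M(O2) = 2(16.00) = 32.00 g/mol.
M(CO2) = 12.01 + 2(16.00) = 44.01 g/mol.
n(O2) = 119.68 g / 32.00 g/mol = 3.7400 mol.
From the equation the O2:CO2 mole ratio is 2:1, so n(CO2) = 3.7400 × 1/2 = 1.8700 mol.
Mass of CO2 = 1.8700 mol × 44.01 g/mol = 82.298 g.
Actual mass collected = 82.298 g × 0.715 = 58.843 g.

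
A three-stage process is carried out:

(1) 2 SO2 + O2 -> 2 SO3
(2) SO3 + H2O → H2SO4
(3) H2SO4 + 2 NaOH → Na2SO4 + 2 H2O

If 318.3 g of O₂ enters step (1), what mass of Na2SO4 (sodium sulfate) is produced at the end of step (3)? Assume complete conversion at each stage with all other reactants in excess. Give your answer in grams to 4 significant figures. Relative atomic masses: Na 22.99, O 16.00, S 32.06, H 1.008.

M(O2) = 2(16.00) = 32.00 g/mol.
M(Na2SO4) = 2(22.99) + 32.06 + 4(16.00) = 142.04 g/mol.
n(O2) = 318.3 / 32.00 = 9.9469 mol.
Reaction (1): O2→SO3 ratio 1:2 ⇒ n(SO3) = 19.894 mol.
Reaction (2): SO3→H2SO4 ratio 1:1 ⇒ n(H2SO4) = 19.894 mol.
Reaction (3): H2SO4→Na2SO4 ratio 1:1 ⇒ n(Na2SO4) = 19.894 mol.
Mass of Na2SO4 = 19.894 × 142.04 = 2825.7 g.

2826 g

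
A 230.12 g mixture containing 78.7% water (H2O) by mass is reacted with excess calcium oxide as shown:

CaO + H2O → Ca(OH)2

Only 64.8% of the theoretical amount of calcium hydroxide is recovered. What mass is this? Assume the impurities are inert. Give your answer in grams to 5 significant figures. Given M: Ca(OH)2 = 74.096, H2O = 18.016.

Pure H2O available = 230.12 g × 0.787 = 181.104 g.
n(H2O) = 181.104 g / 18.016 g/mol = 10.0524 mol.
From the equation the H2O:Ca(OH)2 mole ratio is 1:1, so n(Ca(OH)2) = 10.0524 × 1/1 = 10.0524 mol.
Mass of Ca(OH)2 = 10.0524 mol × 74.096 g/mol = 744.844 g.
Actual mass collected = 744.844 g × 0.648 = 482.659 g.

482.66 g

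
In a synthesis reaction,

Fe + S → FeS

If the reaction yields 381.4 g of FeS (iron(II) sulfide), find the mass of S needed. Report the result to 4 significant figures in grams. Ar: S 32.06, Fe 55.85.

139.1 g

M(FeS) = 55.85 + 32.06 = 87.91 g/mol.
M(S) = 32.06 g/mol.
n(FeS) = 381.40 g / 87.91 g/mol = 4.3385 mol.
From the equation the FeS:S mole ratio is 1:1, so n(S) = 4.3385 × 1/1 = 4.3385 mol.
Mass of S = 4.3385 mol × 32.06 g/mol = 139.09 g.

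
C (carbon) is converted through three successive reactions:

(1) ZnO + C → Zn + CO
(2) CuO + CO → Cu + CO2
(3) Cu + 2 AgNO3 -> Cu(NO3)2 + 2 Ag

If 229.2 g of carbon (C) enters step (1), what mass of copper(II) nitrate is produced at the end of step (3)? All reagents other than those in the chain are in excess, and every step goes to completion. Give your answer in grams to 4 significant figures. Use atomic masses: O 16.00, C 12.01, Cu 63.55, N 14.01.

3580 g

M(C) = 12.01 g/mol.
M(Cu(NO3)2) = 63.55 + 2(14.01) + 6(16.00) = 187.57 g/mol.
n(C) = 229.2 / 12.01 = 19.084 mol.
Reaction (1): C→CO ratio 1:1 ⇒ n(CO) = 19.084 mol.
Reaction (2): CO→Cu ratio 1:1 ⇒ n(Cu) = 19.084 mol.
Reaction (3): Cu→Cu(NO3)2 ratio 1:1 ⇒ n(Cu(NO3)2) = 19.084 mol.
Mass of Cu(NO3)2 = 19.084 × 187.57 = 3579.6 g.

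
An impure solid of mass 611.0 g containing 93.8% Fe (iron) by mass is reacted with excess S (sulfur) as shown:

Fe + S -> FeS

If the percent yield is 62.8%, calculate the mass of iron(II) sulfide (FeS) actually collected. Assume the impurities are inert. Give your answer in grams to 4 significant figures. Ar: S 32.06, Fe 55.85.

566.5 g

Pure Fe available = 611.0 g × 0.938 = 573.12 g.
M(Fe) = 55.85 g/mol.
M(FeS) = 55.85 + 32.06 = 87.91 g/mol.
n(Fe) = 573.12 g / 55.85 g/mol = 10.262 mol.
From the equation the Fe:FeS mole ratio is 1:1, so n(FeS) = 10.262 × 1/1 = 10.262 mol.
Mass of FeS = 10.262 mol × 87.91 g/mol = 902.11 g.
Actual mass collected = 902.11 g × 0.628 = 566.52 g.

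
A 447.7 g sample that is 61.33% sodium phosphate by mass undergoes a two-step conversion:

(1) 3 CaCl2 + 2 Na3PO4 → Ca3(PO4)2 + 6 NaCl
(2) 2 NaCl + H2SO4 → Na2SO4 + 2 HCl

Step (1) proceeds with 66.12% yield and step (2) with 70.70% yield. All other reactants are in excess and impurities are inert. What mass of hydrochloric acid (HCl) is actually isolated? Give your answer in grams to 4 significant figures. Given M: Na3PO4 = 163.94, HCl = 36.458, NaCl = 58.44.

85.63 g

Pure Na3PO4 = 447.7 × 0.6133 = 274.57 g.
n(Na3PO4) = 274.57 / 163.94 = 1.6748 mol.
Step 1 (Na3PO4:NaCl = 2:6): theoretical n(NaCl) = 5.0245 mol; at 66.12% yield, n(NaCl) = 3.3222 mol.
Step 2 (NaCl:HCl = 2:2): theoretical n(HCl) = 3.3222 mol, so theoretical mass = 3.3222 × 36.458 = 121.12 g.
At 70.70% yield, actual mass of HCl = 121.12 × 0.7070 = 85.633 g.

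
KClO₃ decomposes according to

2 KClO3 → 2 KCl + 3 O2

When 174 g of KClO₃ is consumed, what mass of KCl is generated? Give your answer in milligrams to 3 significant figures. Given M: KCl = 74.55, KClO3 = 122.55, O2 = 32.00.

106000 mg

n(KClO3) = 174.0 g / 122.55 g/mol = 1.420 mol.
From the equation the KClO3:KCl mole ratio is 2:2, so n(KCl) = 1.420 × 2/2 = 1.420 mol.
Mass of KCl = 1.420 mol × 74.55 g/mol = 105.8 g.
Converting to mg: 105.8 g = 106000 mg.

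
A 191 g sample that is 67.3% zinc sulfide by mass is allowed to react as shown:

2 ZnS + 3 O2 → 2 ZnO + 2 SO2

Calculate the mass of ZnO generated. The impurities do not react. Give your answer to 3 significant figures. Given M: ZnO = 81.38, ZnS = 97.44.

107 g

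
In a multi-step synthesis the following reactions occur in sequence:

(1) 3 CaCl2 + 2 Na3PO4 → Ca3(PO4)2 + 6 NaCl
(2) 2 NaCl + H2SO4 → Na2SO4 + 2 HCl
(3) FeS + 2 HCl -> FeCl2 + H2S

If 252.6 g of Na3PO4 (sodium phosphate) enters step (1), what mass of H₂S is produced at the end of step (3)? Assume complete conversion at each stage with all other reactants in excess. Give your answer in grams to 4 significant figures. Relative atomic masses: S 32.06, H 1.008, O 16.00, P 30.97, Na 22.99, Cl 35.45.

M(Na3PO4) = 3(22.99) + 30.97 + 4(16.00) = 163.94 g/mol.
M(H2S) = 2(1.008) + 32.06 = 34.076 g/mol.
n(Na3PO4) = 252.6 / 163.94 = 1.5408 mol.
Reaction (1): Na3PO4→NaCl ratio 2:6 ⇒ n(NaCl) = 4.6224 mol.
Reaction (2): NaCl→HCl ratio 2:2 ⇒ n(HCl) = 4.6224 mol.
Reaction (3): HCl→H2S ratio 2:1 ⇒ n(H2S) = 2.3112 mol.
Mass of H2S = 2.3112 × 34.076 = 78.757 g.

78.76 g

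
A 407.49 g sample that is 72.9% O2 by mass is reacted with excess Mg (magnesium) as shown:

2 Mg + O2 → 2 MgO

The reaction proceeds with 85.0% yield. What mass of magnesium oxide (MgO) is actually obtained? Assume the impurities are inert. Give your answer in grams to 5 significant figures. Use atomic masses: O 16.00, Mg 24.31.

Pure O2 available = 407.49 g × 0.729 = 297.060 g.
M(O2) = 2(16.00) = 32.00 g/mol.
M(MgO) = 24.31 + 16.00 = 40.31 g/mol.
n(O2) = 297.060 g / 32.00 g/mol = 9.28313 mol.
From the equation the O2:MgO mole ratio is 1:2, so n(MgO) = 9.28313 × 2/1 = 18.5663 mol.
Mass of MgO = 18.5663 mol × 40.31 g/mol = 748.406 g.
Actual mass collected = 748.406 g × 0.850 = 636.145 g.

636.15 g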